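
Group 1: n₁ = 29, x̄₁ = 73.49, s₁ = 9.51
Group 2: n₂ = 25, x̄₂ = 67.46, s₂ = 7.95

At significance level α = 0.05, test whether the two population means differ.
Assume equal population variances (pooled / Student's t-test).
Student's two-sample t-test (equal variances):
H₀: μ₁ = μ₂
H₁: μ₁ ≠ μ₂
df = n₁ + n₂ - 2 = 52
Pooled variance s_p² = [(n₁-1)s₁² + (n₂-1)s₂²] / (n₁ + n₂ - 2) = [(28)(9.51²) + (24)(7.95²)] / 52 = 77.8689
SE = √(s_p²(1/n₁ + 1/n₂)) = √(77.8689 × (1/29 + 1/25)) = 2.4083
t = (x̄₁ - x̄₂) / SE = (73.49 - 67.46) / 2.4083 = 6.03 / 2.4083 = 2.504
p-value = 0.0155

Since p-value < α = 0.05, we reject H₀.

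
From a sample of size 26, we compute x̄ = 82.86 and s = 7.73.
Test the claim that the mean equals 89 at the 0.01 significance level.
One-sample t-test:
H₀: μ = 89
H₁: μ ≠ 89
df = n - 1 = 25
t = (x̄ - μ₀) / (s/√n) = (82.86 - 89) / (7.73/√26) = -4.050
p-value = 0.0004

Since p-value < α = 0.01, we reject H₀.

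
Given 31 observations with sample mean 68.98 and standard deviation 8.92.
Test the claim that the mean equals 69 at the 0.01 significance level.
One-sample t-test:
H₀: μ = 69
H₁: μ ≠ 69
df = n - 1 = 30
t = (x̄ - μ₀) / (s/√n) = (68.98 - 69) / (8.92/√31) = -0.012
p-value = 0.9901

Since p-value > α = 0.01, we fail to reject H₀.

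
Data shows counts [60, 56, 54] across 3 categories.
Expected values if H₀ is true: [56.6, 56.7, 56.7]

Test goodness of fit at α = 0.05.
Chi-square goodness of fit test:
H₀: observed counts match expected distribution
H₁: observed counts differ from expected distribution
df = k - 1 = 2
χ² = Σ(O - E)²/E
   = (60 - 56.6)²/56.6 + (56 - 56.7)²/56.7 + (54 - 56.7)²/56.7
   = 0.204 + 0.009 + 0.129
   = 0.34
p-value = 0.8431

Since p-value > α = 0.05, we fail to reject H₀.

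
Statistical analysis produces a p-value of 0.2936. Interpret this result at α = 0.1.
Since p = 0.2936 > α = 0.1, fail to reject H₀.
There is insufficient evidence to reject the null hypothesis; the result is not statistically significant at the 0.1 level.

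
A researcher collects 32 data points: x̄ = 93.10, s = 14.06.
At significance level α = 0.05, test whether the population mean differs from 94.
One-sample t-test:
H₀: μ = 94
H₁: μ ≠ 94
df = n - 1 = 31
t = (x̄ - μ₀) / (s/√n) = (93.10 - 94) / (14.06/√32) = -0.362
p-value = 0.7197

Since p-value > α = 0.05, we fail to reject H₀.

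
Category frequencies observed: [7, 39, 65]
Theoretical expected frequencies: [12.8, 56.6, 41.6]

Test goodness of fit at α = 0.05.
Chi-square goodness of fit test:
H₀: observed counts match expected distribution
H₁: observed counts differ from expected distribution
df = k - 1 = 2
χ² = Σ(O - E)²/E
   = (7 - 12.8)²/12.8 + (39 - 56.6)²/56.6 + (65 - 41.6)²/41.6
   = 2.628 + 5.473 + 13.162
   = 21.26
p-value < 0.0001

Since p-value < α = 0.05, we reject H₀.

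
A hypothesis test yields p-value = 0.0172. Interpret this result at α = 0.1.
Since p = 0.0172 < α = 0.1, reject H₀.
There is sufficient evidence to reject the null hypothesis; the result is statistically significant at the 0.1 level.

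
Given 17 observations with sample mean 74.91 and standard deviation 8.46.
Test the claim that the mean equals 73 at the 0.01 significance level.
One-sample t-test:
H₀: μ = 73
H₁: μ ≠ 73
df = n - 1 = 16
t = (x̄ - μ₀) / (s/√n) = (74.91 - 73) / (8.46/√17) = 0.931
p-value = 0.3658

Since p-value > α = 0.01, we fail to reject H₀.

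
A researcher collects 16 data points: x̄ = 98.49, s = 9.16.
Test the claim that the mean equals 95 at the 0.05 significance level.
One-sample t-test:
H₀: μ = 95
H₁: μ ≠ 95
df = n - 1 = 15
t = (x̄ - μ₀) / (s/√n) = (98.49 - 95) / (9.16/√16) = 1.524
p-value = 0.1483

Since p-value > α = 0.05, we fail to reject H₀.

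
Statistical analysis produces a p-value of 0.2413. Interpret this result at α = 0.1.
Since p = 0.2413 > α = 0.1, fail to reject H₀.
There is insufficient evidence to reject the null hypothesis; the result is not statistically significant at the 0.1 level.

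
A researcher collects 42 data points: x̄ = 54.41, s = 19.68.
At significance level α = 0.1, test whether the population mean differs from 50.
One-sample t-test:
H₀: μ = 50
H₁: μ ≠ 50
df = n - 1 = 41
t = (x̄ - μ₀) / (s/√n) = (54.41 - 50) / (19.68/√42) = 1.452
p-value = 0.1540

Since p-value > α = 0.1, we fail to reject H₀.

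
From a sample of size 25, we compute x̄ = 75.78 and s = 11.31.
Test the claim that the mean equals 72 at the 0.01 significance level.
One-sample t-test:
H₀: μ = 72
H₁: μ ≠ 72
df = n - 1 = 24
t = (x̄ - μ₀) / (s/√n) = (75.78 - 72) / (11.31/√25) = 1.671
p-value = 0.1077

Since p-value > α = 0.01, we fail to reject H₀.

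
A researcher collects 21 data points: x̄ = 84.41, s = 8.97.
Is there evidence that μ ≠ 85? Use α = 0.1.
One-sample t-test:
H₀: μ = 85
H₁: μ ≠ 85
df = n - 1 = 20
t = (x̄ - μ₀) / (s/√n) = (84.41 - 85) / (8.97/√21) = -0.301
p-value = 0.7662

Since p-value > α = 0.1, we fail to reject H₀.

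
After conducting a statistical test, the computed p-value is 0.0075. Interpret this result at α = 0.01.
Since p = 0.0075 < α = 0.01, reject H₀.
There is sufficient evidence to reject the null hypothesis; the result is statistically significant at the 0.01 level.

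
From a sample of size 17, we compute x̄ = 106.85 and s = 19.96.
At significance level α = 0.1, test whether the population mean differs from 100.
One-sample t-test:
H₀: μ = 100
H₁: μ ≠ 100
df = n - 1 = 16
t = (x̄ - μ₀) / (s/√n) = (106.85 - 100) / (19.96/√17) = 1.415
p-value = 0.1762

Since p-value > α = 0.1, we fail to reject H₀.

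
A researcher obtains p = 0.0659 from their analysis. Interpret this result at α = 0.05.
Since p = 0.0659 > α = 0.05, fail to reject H₀.
There is insufficient evidence to reject the null hypothesis; the result is not statistically significant at the 0.05 level.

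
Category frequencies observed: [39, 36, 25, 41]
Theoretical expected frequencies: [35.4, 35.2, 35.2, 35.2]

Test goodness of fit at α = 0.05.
Chi-square goodness of fit test:
H₀: observed counts match expected distribution
H₁: observed counts differ from expected distribution
df = k - 1 = 3
χ² = Σ(O - E)²/E
   = (39 - 35.4)²/35.4 + (36 - 35.2)²/35.2 + (25 - 35.2)²/35.2 + (41 - 35.2)²/35.2
   = 0.366 + 0.018 + 2.956 + 0.956
   = 4.30
p-value = 0.2313

Since p-value > α = 0.05, we fail to reject H₀.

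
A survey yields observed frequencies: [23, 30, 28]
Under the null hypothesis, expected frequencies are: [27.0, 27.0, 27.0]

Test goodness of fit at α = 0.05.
Chi-square goodness of fit test:
H₀: observed counts match expected distribution
H₁: observed counts differ from expected distribution
df = k - 1 = 2
χ² = Σ(O - E)²/E
   = (23 - 27.0)²/27.0 + (30 - 27.0)²/27.0 + (28 - 27.0)²/27.0
   = 0.593 + 0.333 + 0.037
   = 0.96
p-value = 0.6179

Since p-value > α = 0.05, we fail to reject H₀.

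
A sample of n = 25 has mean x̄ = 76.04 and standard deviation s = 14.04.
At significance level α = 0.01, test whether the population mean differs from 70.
One-sample t-test:
H₀: μ = 70
H₁: μ ≠ 70
df = n - 1 = 24
t = (x̄ - μ₀) / (s/√n) = (76.04 - 70) / (14.04/√25) = 2.151
p-value = 0.0418

Since p-value > α = 0.01, we fail to reject H₀.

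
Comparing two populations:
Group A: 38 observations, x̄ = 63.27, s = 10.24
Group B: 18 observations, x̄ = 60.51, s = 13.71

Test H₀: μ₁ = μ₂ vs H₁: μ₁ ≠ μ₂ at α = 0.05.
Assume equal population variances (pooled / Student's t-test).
Student's two-sample t-test (equal variances):
H₀: μ₁ = μ₂
H₁: μ₁ ≠ μ₂
df = n₁ + n₂ - 2 = 54
Pooled variance s_p² = [(n₁-1)s₁² + (n₂-1)s₂²] / (n₁ + n₂ - 2) = [(37)(10.24²) + (17)(13.71²)] / 54 = 131.0208
SE = √(s_p²(1/n₁ + 1/n₂)) = √(131.0208 × (1/38 + 1/18)) = 3.2752
t = (x̄₁ - x̄₂) / SE = (63.27 - 60.51) / 3.2752 = 2.76 / 3.2752 = 0.843
p-value = 0.4031

Since p-value > α = 0.05, we fail to reject H₀.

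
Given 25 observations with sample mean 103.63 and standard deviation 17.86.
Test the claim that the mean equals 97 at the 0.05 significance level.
One-sample t-test:
H₀: μ = 97
H₁: μ ≠ 97
df = n - 1 = 24
t = (x̄ - μ₀) / (s/√n) = (103.63 - 97) / (17.86/√25) = 1.856
p-value = 0.0758

Since p-value > α = 0.05, we fail to reject H₀.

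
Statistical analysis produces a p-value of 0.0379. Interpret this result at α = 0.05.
Since p = 0.0379 < α = 0.05, reject H₀.
There is sufficient evidence to reject the null hypothesis; the result is statistically significant at the 0.05 level.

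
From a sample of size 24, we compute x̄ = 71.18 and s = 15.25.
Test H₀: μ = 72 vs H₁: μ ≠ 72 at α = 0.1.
One-sample t-test:
H₀: μ = 72
H₁: μ ≠ 72
df = n - 1 = 23
t = (x̄ - μ₀) / (s/√n) = (71.18 - 72) / (15.25/√24) = -0.263
p-value = 0.7946

Since p-value > α = 0.1, we fail to reject H₀.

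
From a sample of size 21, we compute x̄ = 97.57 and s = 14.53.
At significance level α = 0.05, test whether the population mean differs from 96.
One-sample t-test:
H₀: μ = 96
H₁: μ ≠ 96
df = n - 1 = 20
t = (x̄ - μ₀) / (s/√n) = (97.57 - 96) / (14.53/√21) = 0.495
p-value = 0.6259

Since p-value > α = 0.05, we fail to reject H₀.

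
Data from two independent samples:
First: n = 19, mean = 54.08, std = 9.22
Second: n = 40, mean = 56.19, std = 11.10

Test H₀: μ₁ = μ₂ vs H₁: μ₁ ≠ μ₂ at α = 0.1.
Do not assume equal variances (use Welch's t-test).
Welch's two-sample t-test:
H₀: μ₁ = μ₂
H₁: μ₁ ≠ μ₂
s₁²/n₁ = 9.22²/19 = 4.4741,  s₂²/n₂ = 11.10²/40 = 3.0802
SE = √(s₁²/n₁ + s₂²/n₂) = √(4.4741 + 3.0802) = 2.7485
df (Welch-Satterthwaite) = (s₁²/n₁ + s₂²/n₂)² / [(s₁²/n₁)²/(n₁-1) + (s₂²/n₂)²/(n₂-1)] ≈ 42.11
t = (x̄₁ - x̄₂) / SE = (54.08 - 56.19) / 2.7485 = -2.11 / 2.7485 = -0.768
p-value = 0.4470

Since p-value > α = 0.1, we fail to reject H₀.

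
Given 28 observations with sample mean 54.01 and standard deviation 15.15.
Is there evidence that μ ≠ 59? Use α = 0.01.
One-sample t-test:
H₀: μ = 59
H₁: μ ≠ 59
df = n - 1 = 27
t = (x̄ - μ₀) / (s/√n) = (54.01 - 59) / (15.15/√28) = -1.743
p-value = 0.0927

Since p-value > α = 0.01, we fail to reject H₀.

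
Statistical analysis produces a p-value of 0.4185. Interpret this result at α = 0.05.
Since p = 0.4185 > α = 0.05, fail to reject H₀.
There is insufficient evidence to reject the null hypothesis; the result is not statistically significant at the 0.05 level.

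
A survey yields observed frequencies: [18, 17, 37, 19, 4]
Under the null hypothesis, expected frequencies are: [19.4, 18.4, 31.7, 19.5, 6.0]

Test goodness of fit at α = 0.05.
Chi-square goodness of fit test:
H₀: observed counts match expected distribution
H₁: observed counts differ from expected distribution
df = k - 1 = 4
χ² = Σ(O - E)²/E
   = (18 - 19.4)²/19.4 + (17 - 18.4)²/18.4 + (37 - 31.7)²/31.7 + (19 - 19.5)²/19.5 + (4 - 6.0)²/6.0
   = 0.101 + 0.107 + 0.886 + 0.013 + 0.667
   = 1.77
p-value = 0.7774

Since p-value > α = 0.05, we fail to reject H₀.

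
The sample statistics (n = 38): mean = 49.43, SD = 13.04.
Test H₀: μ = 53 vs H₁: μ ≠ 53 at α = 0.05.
One-sample t-test:
H₀: μ = 53
H₁: μ ≠ 53
df = n - 1 = 37
t = (x̄ - μ₀) / (s/√n) = (49.43 - 53) / (13.04/√38) = -1.688
p-value = 0.0999

Since p-value > α = 0.05, we fail to reject H₀.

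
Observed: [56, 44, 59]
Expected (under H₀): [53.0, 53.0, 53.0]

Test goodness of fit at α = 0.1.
Chi-square goodness of fit test:
H₀: observed counts match expected distribution
H₁: observed counts differ from expected distribution
df = k - 1 = 2
χ² = Σ(O - E)²/E
   = (56 - 53.0)²/53.0 + (44 - 53.0)²/53.0 + (59 - 53.0)²/53.0
   = 0.170 + 1.528 + 0.679
   = 2.38
p-value = 0.3046

Since p-value > α = 0.1, we fail to reject H₀.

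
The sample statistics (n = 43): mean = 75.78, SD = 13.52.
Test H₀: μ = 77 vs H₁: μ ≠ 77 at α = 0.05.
One-sample t-test:
H₀: μ = 77
H₁: μ ≠ 77
df = n - 1 = 42
t = (x̄ - μ₀) / (s/√n) = (75.78 - 77) / (13.52/√43) = -0.592
p-value = 0.5572

Since p-value > α = 0.05, we fail to reject H₀.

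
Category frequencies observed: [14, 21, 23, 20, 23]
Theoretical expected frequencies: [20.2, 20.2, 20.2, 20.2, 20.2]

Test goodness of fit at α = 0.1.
Chi-square goodness of fit test:
H₀: observed counts match expected distribution
H₁: observed counts differ from expected distribution
df = k - 1 = 4
χ² = Σ(O - E)²/E
   = (14 - 20.2)²/20.2 + (21 - 20.2)²/20.2 + (23 - 20.2)²/20.2 + (20 - 20.2)²/20.2 + (23 - 20.2)²/20.2
   = 1.903 + 0.032 + 0.388 + 0.002 + 0.388
   = 2.71
p-value = 0.6070

Since p-value > α = 0.1, we fail to reject H₀.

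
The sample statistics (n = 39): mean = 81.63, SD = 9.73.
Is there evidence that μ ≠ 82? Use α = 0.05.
One-sample t-test:
H₀: μ = 82
H₁: μ ≠ 82
df = n - 1 = 38
t = (x̄ - μ₀) / (s/√n) = (81.63 - 82) / (9.73/√39) = -0.237
p-value = 0.8136

Since p-value > α = 0.05, we fail to reject H₀.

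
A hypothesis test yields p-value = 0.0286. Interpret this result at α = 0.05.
Since p = 0.0286 < α = 0.05, reject H₀.
There is sufficient evidence to reject the null hypothesis; the result is statistically significant at the 0.05 level.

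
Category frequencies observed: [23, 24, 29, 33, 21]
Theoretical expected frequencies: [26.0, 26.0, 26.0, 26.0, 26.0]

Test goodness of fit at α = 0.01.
Chi-square goodness of fit test:
H₀: observed counts match expected distribution
H₁: observed counts differ from expected distribution
df = k - 1 = 4
χ² = Σ(O - E)²/E
   = (23 - 26.0)²/26.0 + (24 - 26.0)²/26.0 + (29 - 26.0)²/26.0 + (33 - 26.0)²/26.0 + (21 - 26.0)²/26.0
   = 0.346 + 0.154 + 0.346 + 1.885 + 0.962
   = 3.69
p-value = 0.4492

Since p-value > α = 0.01, we fail to reject H₀.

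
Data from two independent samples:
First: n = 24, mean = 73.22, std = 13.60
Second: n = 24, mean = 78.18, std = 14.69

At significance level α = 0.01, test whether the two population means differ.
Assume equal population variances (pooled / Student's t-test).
Student's two-sample t-test (equal variances):
H₀: μ₁ = μ₂
H₁: μ₁ ≠ μ₂
df = n₁ + n₂ - 2 = 46
Pooled variance s_p² = [(n₁-1)s₁² + (n₂-1)s₂²] / (n₁ + n₂ - 2) = [(23)(13.60²) + (23)(14.69²)] / 46 = 200.3780
SE = √(s_p²(1/n₁ + 1/n₂)) = √(200.3780 × (1/24 + 1/24)) = 4.0863
t = (x̄₁ - x̄₂) / SE = (73.22 - 78.18) / 4.0863 = -4.96 / 4.0863 = -1.214
p-value = 0.2310

Since p-value > α = 0.01, we fail to reject H₀.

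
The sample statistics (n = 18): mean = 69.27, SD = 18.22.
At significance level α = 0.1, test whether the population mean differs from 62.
One-sample t-test:
H₀: μ = 62
H₁: μ ≠ 62
df = n - 1 = 17
t = (x̄ - μ₀) / (s/√n) = (69.27 - 62) / (18.22/√18) = 1.693
p-value = 0.1087

Since p-value > α = 0.1, we fail to reject H₀.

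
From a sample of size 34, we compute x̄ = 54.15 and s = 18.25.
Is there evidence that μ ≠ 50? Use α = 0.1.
One-sample t-test:
H₀: μ = 50
H₁: μ ≠ 50
df = n - 1 = 33
t = (x̄ - μ₀) / (s/√n) = (54.15 - 50) / (18.25/√34) = 1.326
p-value = 0.1940

Since p-value > α = 0.1, we fail to reject H₀.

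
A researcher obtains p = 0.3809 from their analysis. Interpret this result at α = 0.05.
Since p = 0.3809 > α = 0.05, fail to reject H₀.
There is insufficient evidence to reject the null hypothesis; the result is not statistically significant at the 0.05 level.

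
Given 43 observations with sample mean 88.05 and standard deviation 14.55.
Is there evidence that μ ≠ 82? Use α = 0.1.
One-sample t-test:
H₀: μ = 82
H₁: μ ≠ 82
df = n - 1 = 42
t = (x̄ - μ₀) / (s/√n) = (88.05 - 82) / (14.55/√43) = 2.727
p-value = 0.0093

Since p-value < α = 0.1, we reject H₀.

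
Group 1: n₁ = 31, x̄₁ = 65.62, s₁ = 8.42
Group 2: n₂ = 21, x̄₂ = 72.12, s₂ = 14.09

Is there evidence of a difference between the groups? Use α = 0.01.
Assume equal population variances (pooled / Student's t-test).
Student's two-sample t-test (equal variances):
H₀: μ₁ = μ₂
H₁: μ₁ ≠ μ₂
df = n₁ + n₂ - 2 = 50
Pooled variance s_p² = [(n₁-1)s₁² + (n₂-1)s₂²] / (n₁ + n₂ - 2) = [(30)(8.42²) + (20)(14.09²)] / 50 = 121.9491
SE = √(s_p²(1/n₁ + 1/n₂)) = √(121.9491 × (1/31 + 1/21)) = 3.1210
t = (x̄₁ - x̄₂) / SE = (65.62 - 72.12) / 3.1210 = -6.50 / 3.1210 = -2.083
p-value = 0.0424

Since p-value > α = 0.01, we fail to reject H₀.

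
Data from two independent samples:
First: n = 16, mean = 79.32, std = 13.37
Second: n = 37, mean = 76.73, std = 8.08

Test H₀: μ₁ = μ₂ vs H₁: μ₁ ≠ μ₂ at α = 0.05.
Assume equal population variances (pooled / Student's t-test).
Student's two-sample t-test (equal variances):
H₀: μ₁ = μ₂
H₁: μ₁ ≠ μ₂
df = n₁ + n₂ - 2 = 51
Pooled variance s_p² = [(n₁-1)s₁² + (n₂-1)s₂²] / (n₁ + n₂ - 2) = [(15)(13.37²) + (36)(8.08²)] / 51 = 98.6601
SE = √(s_p²(1/n₁ + 1/n₂)) = √(98.6601 × (1/16 + 1/37)) = 2.9720
t = (x̄₁ - x̄₂) / SE = (79.32 - 76.73) / 2.9720 = 2.59 / 2.9720 = 0.871
p-value = 0.3876

Since p-value > α = 0.05, we fail to reject H₀.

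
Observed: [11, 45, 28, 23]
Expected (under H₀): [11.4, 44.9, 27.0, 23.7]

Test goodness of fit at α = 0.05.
Chi-square goodness of fit test:
H₀: observed counts match expected distribution
H₁: observed counts differ from expected distribution
df = k - 1 = 3
χ² = Σ(O - E)²/E
   = (11 - 11.4)²/11.4 + (45 - 44.9)²/44.9 + (28 - 27.0)²/27.0 + (23 - 23.7)²/23.7
   = 0.014 + 0.000 + 0.037 + 0.021
   = 0.07
p-value = 0.9950

Since p-value > α = 0.05, we fail to reject H₀.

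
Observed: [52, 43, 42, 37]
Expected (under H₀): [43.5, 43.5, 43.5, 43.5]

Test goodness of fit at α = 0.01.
Chi-square goodness of fit test:
H₀: observed counts match expected distribution
H₁: observed counts differ from expected distribution
df = k - 1 = 3
χ² = Σ(O - E)²/E
   = (52 - 43.5)²/43.5 + (43 - 43.5)²/43.5 + (42 - 43.5)²/43.5 + (37 - 43.5)²/43.5
   = 1.661 + 0.006 + 0.052 + 0.971
   = 2.69
p-value = 0.4420

Since p-value > α = 0.01, we fail to reject H₀.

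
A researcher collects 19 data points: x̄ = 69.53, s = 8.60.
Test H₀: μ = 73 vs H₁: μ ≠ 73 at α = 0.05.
One-sample t-test:
H₀: μ = 73
H₁: μ ≠ 73
df = n - 1 = 18
t = (x̄ - μ₀) / (s/√n) = (69.53 - 73) / (8.60/√19) = -1.759
p-value = 0.0956

Since p-value > α = 0.05, we fail to reject H₀.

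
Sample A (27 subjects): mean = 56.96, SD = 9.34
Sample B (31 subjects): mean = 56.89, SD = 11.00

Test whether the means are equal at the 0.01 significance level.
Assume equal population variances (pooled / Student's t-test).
Student's two-sample t-test (equal variances):
H₀: μ₁ = μ₂
H₁: μ₁ ≠ μ₂
df = n₁ + n₂ - 2 = 56
Pooled variance s_p² = [(n₁-1)s₁² + (n₂-1)s₂²] / (n₁ + n₂ - 2) = [(26)(9.34²) + (30)(11.00²)] / 56 = 105.3237
SE = √(s_p²(1/n₁ + 1/n₂)) = √(105.3237 × (1/27 + 1/31)) = 2.7016
t = (x̄₁ - x̄₂) / SE = (56.96 - 56.89) / 2.7016 = 0.07 / 2.7016 = 0.026
p-value = 0.9794

Since p-value > α = 0.01, we fail to reject H₀.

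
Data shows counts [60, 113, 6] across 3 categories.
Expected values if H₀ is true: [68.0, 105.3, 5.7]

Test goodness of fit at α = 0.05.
Chi-square goodness of fit test:
H₀: observed counts match expected distribution
H₁: observed counts differ from expected distribution
df = k - 1 = 2
χ² = Σ(O - E)²/E
   = (60 - 68.0)²/68.0 + (113 - 105.3)²/105.3 + (6 - 5.7)²/5.7
   = 0.941 + 0.563 + 0.016
   = 1.52
p-value = 0.4677

Since p-value > α = 0.05, we fail to reject H₀.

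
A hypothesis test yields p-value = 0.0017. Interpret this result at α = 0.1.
Since p = 0.0017 < α = 0.1, reject H₀.
There is sufficient evidence to reject the null hypothesis; the result is statistically significant at the 0.1 level.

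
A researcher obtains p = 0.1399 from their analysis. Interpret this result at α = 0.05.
Since p = 0.1399 > α = 0.05, fail to reject H₀.
There is insufficient evidence to reject the null hypothesis; the result is not statistically significant at the 0.05 level.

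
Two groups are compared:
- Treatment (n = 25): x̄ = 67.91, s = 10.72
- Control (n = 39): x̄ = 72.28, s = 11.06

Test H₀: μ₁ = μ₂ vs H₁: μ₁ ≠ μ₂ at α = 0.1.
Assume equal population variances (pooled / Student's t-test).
Student's two-sample t-test (equal variances):
H₀: μ₁ = μ₂
H₁: μ₁ ≠ μ₂
df = n₁ + n₂ - 2 = 62
Pooled variance s_p² = [(n₁-1)s₁² + (n₂-1)s₂²] / (n₁ + n₂ - 2) = [(24)(10.72²) + (38)(11.06²)] / 62 = 119.4571
SE = √(s_p²(1/n₁ + 1/n₂)) = √(119.4571 × (1/25 + 1/39)) = 2.8002
t = (x̄₁ - x̄₂) / SE = (67.91 - 72.28) / 2.8002 = -4.37 / 2.8002 = -1.561
p-value = 0.1237

Since p-value > α = 0.1, we fail to reject H₀.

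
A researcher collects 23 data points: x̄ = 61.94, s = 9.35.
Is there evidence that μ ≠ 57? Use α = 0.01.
One-sample t-test:
H₀: μ = 57
H₁: μ ≠ 57
df = n - 1 = 22
t = (x̄ - μ₀) / (s/√n) = (61.94 - 57) / (9.35/√23) = 2.534
p-value = 0.0189

Since p-value > α = 0.01, we fail to reject H₀.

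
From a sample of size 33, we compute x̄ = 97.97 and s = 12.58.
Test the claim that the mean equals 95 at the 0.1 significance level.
One-sample t-test:
H₀: μ = 95
H₁: μ ≠ 95
df = n - 1 = 32
t = (x̄ - μ₀) / (s/√n) = (97.97 - 95) / (12.58/√33) = 1.356
p-value = 0.1845

Since p-value > α = 0.1, we fail to reject H₀.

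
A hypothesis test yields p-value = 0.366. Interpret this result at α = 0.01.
Since p = 0.366 > α = 0.01, fail to reject H₀.
There is insufficient evidence to reject the null hypothesis; the result is not statistically significant at the 0.01 level.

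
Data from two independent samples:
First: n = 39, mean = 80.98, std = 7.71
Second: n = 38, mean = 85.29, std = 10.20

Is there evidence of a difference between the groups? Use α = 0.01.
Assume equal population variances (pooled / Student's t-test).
Student's two-sample t-test (equal variances):
H₀: μ₁ = μ₂
H₁: μ₁ ≠ μ₂
df = n₁ + n₂ - 2 = 75
Pooled variance s_p² = [(n₁-1)s₁² + (n₂-1)s₂²] / (n₁ + n₂ - 2) = [(38)(7.71²) + (37)(10.20²)] / 75 = 81.4447
SE = √(s_p²(1/n₁ + 1/n₂)) = √(81.4447 × (1/39 + 1/38)) = 2.0571
t = (x̄₁ - x̄₂) / SE = (80.98 - 85.29) / 2.0571 = -4.31 / 2.0571 = -2.095
p-value = 0.0395

Since p-value > α = 0.01, we fail to reject H₀.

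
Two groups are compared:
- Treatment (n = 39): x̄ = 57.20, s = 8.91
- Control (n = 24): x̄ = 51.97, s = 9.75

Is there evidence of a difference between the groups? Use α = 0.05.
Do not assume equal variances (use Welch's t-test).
Welch's two-sample t-test:
H₀: μ₁ = μ₂
H₁: μ₁ ≠ μ₂
s₁²/n₁ = 8.91²/39 = 2.0356,  s₂²/n₂ = 9.75²/24 = 3.9609
SE = √(s₁²/n₁ + s₂²/n₂) = √(2.0356 + 3.9609) = 2.4488
df (Welch-Satterthwaite) = (s₁²/n₁ + s₂²/n₂)² / [(s₁²/n₁)²/(n₁-1) + (s₂²/n₂)²/(n₂-1)] ≈ 45.45
t = (x̄₁ - x̄₂) / SE = (57.20 - 51.97) / 2.4488 = 5.23 / 2.4488 = 2.136
p-value = 0.0381

Since p-value < α = 0.05, we reject H₀.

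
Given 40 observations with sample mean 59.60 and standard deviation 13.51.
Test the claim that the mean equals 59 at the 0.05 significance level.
One-sample t-test:
H₀: μ = 59
H₁: μ ≠ 59
df = n - 1 = 39
t = (x̄ - μ₀) / (s/√n) = (59.60 - 59) / (13.51/√40) = 0.281
p-value = 0.7803

Since p-value > α = 0.05, we fail to reject H₀.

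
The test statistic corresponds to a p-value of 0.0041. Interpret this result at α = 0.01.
Since p = 0.0041 < α = 0.01, reject H₀.
There is sufficient evidence to reject the null hypothesis; the result is statistically significant at the 0.01 level.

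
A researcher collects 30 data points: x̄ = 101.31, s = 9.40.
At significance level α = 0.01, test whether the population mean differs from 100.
One-sample t-test:
H₀: μ = 100
H₁: μ ≠ 100
df = n - 1 = 29
t = (x̄ - μ₀) / (s/√n) = (101.31 - 100) / (9.40/√30) = 0.763
p-value = 0.4514

Since p-value > α = 0.01, we fail to reject H₀.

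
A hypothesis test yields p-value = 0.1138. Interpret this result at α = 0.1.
Since p = 0.1138 > α = 0.1, fail to reject H₀.
There is insufficient evidence to reject the null hypothesis; the result is not statistically significant at the 0.1 level.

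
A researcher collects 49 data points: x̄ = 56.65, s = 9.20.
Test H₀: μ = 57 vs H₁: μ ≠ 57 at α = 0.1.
One-sample t-test:
H₀: μ = 57
H₁: μ ≠ 57
df = n - 1 = 48
t = (x̄ - μ₀) / (s/√n) = (56.65 - 57) / (9.20/√49) = -0.266
p-value = 0.7911

Since p-value > α = 0.1, we fail to reject H₀.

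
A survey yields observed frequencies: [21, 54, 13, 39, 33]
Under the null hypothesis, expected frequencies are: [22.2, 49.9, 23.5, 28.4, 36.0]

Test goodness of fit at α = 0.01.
Chi-square goodness of fit test:
H₀: observed counts match expected distribution
H₁: observed counts differ from expected distribution
df = k - 1 = 4
χ² = Σ(O - E)²/E
   = (21 - 22.2)²/22.2 + (54 - 49.9)²/49.9 + (13 - 23.5)²/23.5 + (39 - 28.4)²/28.4 + (33 - 36.0)²/36.0
   = 0.065 + 0.337 + 4.691 + 3.956 + 0.250
   = 9.30
p-value = 0.0540

Since p-value > α = 0.01, we fail to reject H₀.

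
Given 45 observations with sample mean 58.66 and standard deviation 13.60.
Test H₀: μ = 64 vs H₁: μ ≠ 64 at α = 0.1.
One-sample t-test:
H₀: μ = 64
H₁: μ ≠ 64
df = n - 1 = 44
t = (x̄ - μ₀) / (s/√n) = (58.66 - 64) / (13.60/√45) = -2.634
p-value = 0.0116

Since p-value < α = 0.1, we reject H₀.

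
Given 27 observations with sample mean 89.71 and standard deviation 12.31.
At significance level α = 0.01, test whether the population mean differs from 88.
One-sample t-test:
H₀: μ = 88
H₁: μ ≠ 88
df = n - 1 = 26
t = (x̄ - μ₀) / (s/√n) = (89.71 - 88) / (12.31/√27) = 0.722
p-value = 0.4769

Since p-value > α = 0.01, we fail to reject H₀.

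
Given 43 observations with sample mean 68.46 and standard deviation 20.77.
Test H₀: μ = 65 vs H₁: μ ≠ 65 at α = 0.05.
One-sample t-test:
H₀: μ = 65
H₁: μ ≠ 65
df = n - 1 = 42
t = (x̄ - μ₀) / (s/√n) = (68.46 - 65) / (20.77/√43) = 1.092
p-value = 0.2809

Since p-value > α = 0.05, we fail to reject H₀.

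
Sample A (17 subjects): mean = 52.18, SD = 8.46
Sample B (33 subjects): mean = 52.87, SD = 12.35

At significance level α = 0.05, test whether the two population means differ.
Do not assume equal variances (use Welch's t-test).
Welch's two-sample t-test:
H₀: μ₁ = μ₂
H₁: μ₁ ≠ μ₂
s₁²/n₁ = 8.46²/17 = 4.2101,  s₂²/n₂ = 12.35²/33 = 4.6219
SE = √(s₁²/n₁ + s₂²/n₂) = √(4.2101 + 4.6219) = 2.9719
df (Welch-Satterthwaite) = (s₁²/n₁ + s₂²/n₂)² / [(s₁²/n₁)²/(n₁-1) + (s₂²/n₂)²/(n₂-1)] ≈ 43.94
t = (x̄₁ - x̄₂) / SE = (52.18 - 52.87) / 2.9719 = -0.69 / 2.9719 = -0.232
p-value = 0.8175

Since p-value > α = 0.05, we fail to reject H₀.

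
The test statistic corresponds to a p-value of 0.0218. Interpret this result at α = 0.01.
Since p = 0.0218 > α = 0.01, fail to reject H₀.
There is insufficient evidence to reject the null hypothesis; the result is not statistically significant at the 0.01 level.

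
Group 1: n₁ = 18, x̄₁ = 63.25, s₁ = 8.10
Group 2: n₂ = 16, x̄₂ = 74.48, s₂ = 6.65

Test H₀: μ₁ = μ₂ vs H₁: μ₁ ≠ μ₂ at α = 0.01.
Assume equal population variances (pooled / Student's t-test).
Student's two-sample t-test (equal variances):
H₀: μ₁ = μ₂
H₁: μ₁ ≠ μ₂
df = n₁ + n₂ - 2 = 32
Pooled variance s_p² = [(n₁-1)s₁² + (n₂-1)s₂²] / (n₁ + n₂ - 2) = [(17)(8.10²) + (15)(6.65²)] / 32 = 55.5846
SE = √(s_p²(1/n₁ + 1/n₂)) = √(55.5846 × (1/18 + 1/16)) = 2.5617
t = (x̄₁ - x̄₂) / SE = (63.25 - 74.48) / 2.5617 = -11.23 / 2.5617 = -4.384
p-value = 0.0001

Since p-value < α = 0.01, we reject H₀.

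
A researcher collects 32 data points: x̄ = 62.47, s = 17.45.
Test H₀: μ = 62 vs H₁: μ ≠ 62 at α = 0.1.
One-sample t-test:
H₀: μ = 62
H₁: μ ≠ 62
df = n - 1 = 31
t = (x̄ - μ₀) / (s/√n) = (62.47 - 62) / (17.45/√32) = 0.152
p-value = 0.8799

Since p-value > α = 0.1, we fail to reject H₀.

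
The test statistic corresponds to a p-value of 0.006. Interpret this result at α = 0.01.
Since p = 0.006 < α = 0.01, reject H₀.
There is sufficient evidence to reject the null hypothesis; the result is statistically significant at the 0.01 level.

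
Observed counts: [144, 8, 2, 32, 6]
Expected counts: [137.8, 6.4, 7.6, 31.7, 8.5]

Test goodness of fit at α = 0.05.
Chi-square goodness of fit test:
H₀: observed counts match expected distribution
H₁: observed counts differ from expected distribution
df = k - 1 = 4
χ² = Σ(O - E)²/E
   = (144 - 137.8)²/137.8 + (8 - 6.4)²/6.4 + (2 - 7.6)²/7.6 + (32 - 31.7)²/31.7 + (6 - 8.5)²/8.5
   = 0.279 + 0.400 + 4.126 + 0.003 + 0.735
   = 5.54
p-value = 0.2359

Since p-value > α = 0.05, we fail to reject H₀.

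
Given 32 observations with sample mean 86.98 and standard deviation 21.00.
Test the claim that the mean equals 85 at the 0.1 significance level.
One-sample t-test:
H₀: μ = 85
H₁: μ ≠ 85
df = n - 1 = 31
t = (x̄ - μ₀) / (s/√n) = (86.98 - 85) / (21.00/√32) = 0.533
p-value = 0.5976

Since p-value > α = 0.1, we fail to reject H₀.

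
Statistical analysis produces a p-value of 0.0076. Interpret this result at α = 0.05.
Since p = 0.0076 < α = 0.05, reject H₀.
There is sufficient evidence to reject the null hypothesis; the result is statistically significant at the 0.05 level.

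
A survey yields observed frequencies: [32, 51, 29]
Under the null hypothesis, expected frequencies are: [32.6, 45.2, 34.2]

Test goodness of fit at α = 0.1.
Chi-square goodness of fit test:
H₀: observed counts match expected distribution
H₁: observed counts differ from expected distribution
df = k - 1 = 2
χ² = Σ(O - E)²/E
   = (32 - 32.6)²/32.6 + (51 - 45.2)²/45.2 + (29 - 34.2)²/34.2
   = 0.011 + 0.744 + 0.791
   = 1.55
p-value = 0.4616

Since p-value > α = 0.1, we fail to reject H₀.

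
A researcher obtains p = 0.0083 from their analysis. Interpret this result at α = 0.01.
Since p = 0.0083 < α = 0.01, reject H₀.
There is sufficient evidence to reject the null hypothesis; the result is statistically significant at the 0.01 level.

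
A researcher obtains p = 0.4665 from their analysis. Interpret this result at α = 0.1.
Since p = 0.4665 > α = 0.1, fail to reject H₀.
There is insufficient evidence to reject the null hypothesis; the result is not statistically significant at the 0.1 level.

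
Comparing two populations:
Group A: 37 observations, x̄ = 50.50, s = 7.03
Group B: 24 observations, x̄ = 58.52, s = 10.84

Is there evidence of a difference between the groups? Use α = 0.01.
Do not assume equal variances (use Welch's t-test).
Welch's two-sample t-test:
H₀: μ₁ = μ₂
H₁: μ₁ ≠ μ₂
s₁²/n₁ = 7.03²/37 = 1.3357,  s₂²/n₂ = 10.84²/24 = 4.8961
SE = √(s₁²/n₁ + s₂²/n₂) = √(1.3357 + 4.8961) = 2.4964
df (Welch-Satterthwaite) = (s₁²/n₁ + s₂²/n₂)² / [(s₁²/n₁)²/(n₁-1) + (s₂²/n₂)²/(n₂-1)] ≈ 35.57
t = (x̄₁ - x̄₂) / SE = (50.50 - 58.52) / 2.4964 = -8.02 / 2.4964 = -3.213
p-value = 0.0028

Since p-value < α = 0.01, we reject H₀.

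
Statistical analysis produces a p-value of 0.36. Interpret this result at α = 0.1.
Since p = 0.36 > α = 0.1, fail to reject H₀.
There is insufficient evidence to reject the null hypothesis; the result is not statistically significant at the 0.1 level.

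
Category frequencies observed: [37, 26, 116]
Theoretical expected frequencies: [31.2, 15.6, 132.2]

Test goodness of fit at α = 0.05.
Chi-square goodness of fit test:
H₀: observed counts match expected distribution
H₁: observed counts differ from expected distribution
df = k - 1 = 2
χ² = Σ(O - E)²/E
   = (37 - 31.2)²/31.2 + (26 - 15.6)²/15.6 + (116 - 132.2)²/132.2
   = 1.078 + 6.933 + 1.985
   = 10.00
p-value = 0.0067

Since p-value < α = 0.05, we reject H₀.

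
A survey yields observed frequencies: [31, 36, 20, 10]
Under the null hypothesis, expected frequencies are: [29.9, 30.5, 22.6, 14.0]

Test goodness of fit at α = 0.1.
Chi-square goodness of fit test:
H₀: observed counts match expected distribution
H₁: observed counts differ from expected distribution
df = k - 1 = 3
χ² = Σ(O - E)²/E
   = (31 - 29.9)²/29.9 + (36 - 30.5)²/30.5 + (20 - 22.6)²/22.6 + (10 - 14.0)²/14.0
   = 0.040 + 0.992 + 0.299 + 1.143
   = 2.47
p-value = 0.4800

Since p-value > α = 0.1, we fail to reject H₀.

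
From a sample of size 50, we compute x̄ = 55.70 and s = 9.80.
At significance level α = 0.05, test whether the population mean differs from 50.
One-sample t-test:
H₀: μ = 50
H₁: μ ≠ 50
df = n - 1 = 49
t = (x̄ - μ₀) / (s/√n) = (55.70 - 50) / (9.80/√50) = 4.113
p-value = 0.0001

Since p-value < α = 0.05, we reject H₀.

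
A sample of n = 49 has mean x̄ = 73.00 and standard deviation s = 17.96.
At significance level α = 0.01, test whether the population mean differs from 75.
One-sample t-test:
H₀: μ = 75
H₁: μ ≠ 75
df = n - 1 = 48
t = (x̄ - μ₀) / (s/√n) = (73.00 - 75) / (17.96/√49) = -0.780
p-value = 0.4395

Since p-value > α = 0.01, we fail to reject H₀.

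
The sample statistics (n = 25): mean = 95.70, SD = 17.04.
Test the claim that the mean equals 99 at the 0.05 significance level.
One-sample t-test:
H₀: μ = 99
H₁: μ ≠ 99
df = n - 1 = 24
t = (x̄ - μ₀) / (s/√n) = (95.70 - 99) / (17.04/√25) = -0.968
p-value = 0.3425

Since p-value > α = 0.05, we fail to reject H₀.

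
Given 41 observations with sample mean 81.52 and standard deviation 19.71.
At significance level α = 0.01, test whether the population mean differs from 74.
One-sample t-test:
H₀: μ = 74
H₁: μ ≠ 74
df = n - 1 = 40
t = (x̄ - μ₀) / (s/√n) = (81.52 - 74) / (19.71/√41) = 2.443
p-value = 0.0191

Since p-value > α = 0.01, we fail to reject H₀.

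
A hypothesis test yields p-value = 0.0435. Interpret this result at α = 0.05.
Since p = 0.0435 < α = 0.05, reject H₀.
There is sufficient evidence to reject the null hypothesis; the result is statistically significant at the 0.05 level.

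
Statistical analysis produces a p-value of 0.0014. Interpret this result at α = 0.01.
Since p = 0.0014 < α = 0.01, reject H₀.
There is sufficient evidence to reject the null hypothesis; the result is statistically significant at the 0.01 level.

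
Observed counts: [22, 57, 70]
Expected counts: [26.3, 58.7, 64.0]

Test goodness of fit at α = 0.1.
Chi-square goodness of fit test:
H₀: observed counts match expected distribution
H₁: observed counts differ from expected distribution
df = k - 1 = 2
χ² = Σ(O - E)²/E
   = (22 - 26.3)²/26.3 + (57 - 58.7)²/58.7 + (70 - 64.0)²/64.0
   = 0.703 + 0.049 + 0.562
   = 1.31
p-value = 0.5182

Since p-value > α = 0.1, we fail to reject H₀.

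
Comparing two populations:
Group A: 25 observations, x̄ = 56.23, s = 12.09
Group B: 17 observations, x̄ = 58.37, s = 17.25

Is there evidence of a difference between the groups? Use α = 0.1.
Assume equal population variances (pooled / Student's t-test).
Student's two-sample t-test (equal variances):
H₀: μ₁ = μ₂
H₁: μ₁ ≠ μ₂
df = n₁ + n₂ - 2 = 40
Pooled variance s_p² = [(n₁-1)s₁² + (n₂-1)s₂²] / (n₁ + n₂ - 2) = [(24)(12.09²) + (16)(17.25²)] / 40 = 206.7259
SE = √(s_p²(1/n₁ + 1/n₂)) = √(206.7259 × (1/25 + 1/17)) = 4.5199
t = (x̄₁ - x̄₂) / SE = (56.23 - 58.37) / 4.5199 = -2.14 / 4.5199 = -0.473
p-value = 0.6385

Since p-value > α = 0.1, we fail to reject H₀.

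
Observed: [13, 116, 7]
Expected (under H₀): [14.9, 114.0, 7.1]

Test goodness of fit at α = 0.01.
Chi-square goodness of fit test:
H₀: observed counts match expected distribution
H₁: observed counts differ from expected distribution
df = k - 1 = 2
χ² = Σ(O - E)²/E
   = (13 - 14.9)²/14.9 + (116 - 114.0)²/114.0 + (7 - 7.1)²/7.1
   = 0.242 + 0.035 + 0.001
   = 0.28
p-value = 0.8699

Since p-value > α = 0.01, we fail to reject H₀.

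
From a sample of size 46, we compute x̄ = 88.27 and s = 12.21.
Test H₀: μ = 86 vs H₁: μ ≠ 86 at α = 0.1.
One-sample t-test:
H₀: μ = 86
H₁: μ ≠ 86
df = n - 1 = 45
t = (x̄ - μ₀) / (s/√n) = (88.27 - 86) / (12.21/√46) = 1.261
p-value = 0.2138

Since p-value > α = 0.1, we fail to reject H₀.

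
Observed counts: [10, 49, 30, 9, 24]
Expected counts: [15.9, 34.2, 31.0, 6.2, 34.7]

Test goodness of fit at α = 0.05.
Chi-square goodness of fit test:
H₀: observed counts match expected distribution
H₁: observed counts differ from expected distribution
df = k - 1 = 4
χ² = Σ(O - E)²/E
   = (10 - 15.9)²/15.9 + (49 - 34.2)²/34.2 + (30 - 31.0)²/31.0 + (9 - 6.2)²/6.2 + (24 - 34.7)²/34.7
   = 2.189 + 6.405 + 0.032 + 1.265 + 3.299
   = 13.19
p-value = 0.0104

Since p-value < α = 0.05, we reject H₀.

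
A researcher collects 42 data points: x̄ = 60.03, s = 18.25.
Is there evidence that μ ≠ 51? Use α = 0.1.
One-sample t-test:
H₀: μ = 51
H₁: μ ≠ 51
df = n - 1 = 41
t = (x̄ - μ₀) / (s/√n) = (60.03 - 51) / (18.25/√42) = 3.207
p-value = 0.0026

Since p-value < α = 0.1, we reject H₀.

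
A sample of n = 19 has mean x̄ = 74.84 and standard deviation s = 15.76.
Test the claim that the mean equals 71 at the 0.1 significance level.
One-sample t-test:
H₀: μ = 71
H₁: μ ≠ 71
df = n - 1 = 18
t = (x̄ - μ₀) / (s/√n) = (74.84 - 71) / (15.76/√19) = 1.062
p-value = 0.3022

Since p-value > α = 0.1, we fail to reject H₀.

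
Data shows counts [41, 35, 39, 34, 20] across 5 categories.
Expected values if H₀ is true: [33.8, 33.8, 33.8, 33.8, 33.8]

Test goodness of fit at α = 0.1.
Chi-square goodness of fit test:
H₀: observed counts match expected distribution
H₁: observed counts differ from expected distribution
df = k - 1 = 4
χ² = Σ(O - E)²/E
   = (41 - 33.8)²/33.8 + (35 - 33.8)²/33.8 + (39 - 33.8)²/33.8 + (34 - 33.8)²/33.8 + (20 - 33.8)²/33.8
   = 1.534 + 0.043 + 0.800 + 0.001 + 5.634
   = 8.01
p-value = 0.0911

Since p-value < α = 0.1, we reject H₀.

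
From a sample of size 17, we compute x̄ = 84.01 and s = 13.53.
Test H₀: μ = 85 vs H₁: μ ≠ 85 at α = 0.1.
One-sample t-test:
H₀: μ = 85
H₁: μ ≠ 85
df = n - 1 = 16
t = (x̄ - μ₀) / (s/√n) = (84.01 - 85) / (13.53/√17) = -0.302
p-value = 0.7668

Since p-value > α = 0.1, we fail to reject H₀.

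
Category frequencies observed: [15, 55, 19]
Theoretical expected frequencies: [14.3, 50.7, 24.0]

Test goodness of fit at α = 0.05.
Chi-square goodness of fit test:
H₀: observed counts match expected distribution
H₁: observed counts differ from expected distribution
df = k - 1 = 2
χ² = Σ(O - E)²/E
   = (15 - 14.3)²/14.3 + (55 - 50.7)²/50.7 + (19 - 24.0)²/24.0
   = 0.034 + 0.365 + 1.042
   = 1.44
p-value = 0.4866

Since p-value > α = 0.05, we fail to reject H₀.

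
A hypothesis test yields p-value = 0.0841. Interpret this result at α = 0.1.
Since p = 0.0841 < α = 0.1, reject H₀.
There is sufficient evidence to reject the null hypothesis; the result is statistically significant at the 0.1 level.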